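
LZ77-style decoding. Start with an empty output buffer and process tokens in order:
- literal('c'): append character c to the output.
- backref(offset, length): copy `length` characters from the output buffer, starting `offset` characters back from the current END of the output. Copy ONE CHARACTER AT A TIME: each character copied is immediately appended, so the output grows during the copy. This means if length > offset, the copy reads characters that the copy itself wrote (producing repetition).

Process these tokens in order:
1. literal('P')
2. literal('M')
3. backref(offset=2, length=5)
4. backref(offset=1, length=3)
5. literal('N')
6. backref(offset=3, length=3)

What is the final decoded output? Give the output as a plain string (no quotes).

Answer: PMPMPMPPPPNPPN

Derivation:
Token 1: literal('P'). Output: "P"
Token 2: literal('M'). Output: "PM"
Token 3: backref(off=2, len=5) (overlapping!). Copied 'PMPMP' from pos 0. Output: "PMPMPMP"
Token 4: backref(off=1, len=3) (overlapping!). Copied 'PPP' from pos 6. Output: "PMPMPMPPPP"
Token 5: literal('N'). Output: "PMPMPMPPPPN"
Token 6: backref(off=3, len=3). Copied 'PPN' from pos 8. Output: "PMPMPMPPPPNPPN"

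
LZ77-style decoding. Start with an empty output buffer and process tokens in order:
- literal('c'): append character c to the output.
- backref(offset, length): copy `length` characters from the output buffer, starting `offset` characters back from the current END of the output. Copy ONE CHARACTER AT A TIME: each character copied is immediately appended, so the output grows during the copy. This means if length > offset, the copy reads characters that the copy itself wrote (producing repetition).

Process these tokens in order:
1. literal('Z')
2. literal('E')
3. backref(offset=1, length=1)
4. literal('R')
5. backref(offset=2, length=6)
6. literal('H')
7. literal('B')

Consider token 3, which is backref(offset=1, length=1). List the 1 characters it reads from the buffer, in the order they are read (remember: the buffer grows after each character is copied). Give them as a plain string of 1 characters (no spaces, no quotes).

Answer: E

Derivation:
Token 1: literal('Z'). Output: "Z"
Token 2: literal('E'). Output: "ZE"
Token 3: backref(off=1, len=1). Buffer before: "ZE" (len 2)
  byte 1: read out[1]='E', append. Buffer now: "ZEE"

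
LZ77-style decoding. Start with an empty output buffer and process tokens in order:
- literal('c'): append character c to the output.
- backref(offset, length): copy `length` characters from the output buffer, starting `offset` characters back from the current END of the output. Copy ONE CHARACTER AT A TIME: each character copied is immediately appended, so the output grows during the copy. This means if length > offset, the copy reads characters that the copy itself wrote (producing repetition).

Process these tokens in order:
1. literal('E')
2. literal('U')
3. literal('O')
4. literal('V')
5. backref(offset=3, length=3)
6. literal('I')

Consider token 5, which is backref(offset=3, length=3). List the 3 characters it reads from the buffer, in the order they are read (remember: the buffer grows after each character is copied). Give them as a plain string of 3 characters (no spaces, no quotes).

Answer: UOV

Derivation:
Token 1: literal('E'). Output: "E"
Token 2: literal('U'). Output: "EU"
Token 3: literal('O'). Output: "EUO"
Token 4: literal('V'). Output: "EUOV"
Token 5: backref(off=3, len=3). Buffer before: "EUOV" (len 4)
  byte 1: read out[1]='U', append. Buffer now: "EUOVU"
  byte 2: read out[2]='O', append. Buffer now: "EUOVUO"
  byte 3: read out[3]='V', append. Buffer now: "EUOVUOV"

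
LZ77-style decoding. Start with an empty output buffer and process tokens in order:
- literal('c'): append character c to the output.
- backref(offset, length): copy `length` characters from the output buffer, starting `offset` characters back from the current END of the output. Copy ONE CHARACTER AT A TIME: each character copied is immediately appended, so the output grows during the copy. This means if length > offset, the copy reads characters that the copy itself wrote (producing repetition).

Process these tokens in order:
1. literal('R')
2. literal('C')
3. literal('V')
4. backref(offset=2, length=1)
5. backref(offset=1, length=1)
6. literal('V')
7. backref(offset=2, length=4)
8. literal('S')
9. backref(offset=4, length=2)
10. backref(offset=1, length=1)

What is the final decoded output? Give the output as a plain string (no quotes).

Answer: RCVCCVCVCVSVCC

Derivation:
Token 1: literal('R'). Output: "R"
Token 2: literal('C'). Output: "RC"
Token 3: literal('V'). Output: "RCV"
Token 4: backref(off=2, len=1). Copied 'C' from pos 1. Output: "RCVC"
Token 5: backref(off=1, len=1). Copied 'C' from pos 3. Output: "RCVCC"
Token 6: literal('V'). Output: "RCVCCV"
Token 7: backref(off=2, len=4) (overlapping!). Copied 'CVCV' from pos 4. Output: "RCVCCVCVCV"
Token 8: literal('S'). Output: "RCVCCVCVCVS"
Token 9: backref(off=4, len=2). Copied 'VC' from pos 7. Output: "RCVCCVCVCVSVC"
Token 10: backref(off=1, len=1). Copied 'C' from pos 12. Output: "RCVCCVCVCVSVCC"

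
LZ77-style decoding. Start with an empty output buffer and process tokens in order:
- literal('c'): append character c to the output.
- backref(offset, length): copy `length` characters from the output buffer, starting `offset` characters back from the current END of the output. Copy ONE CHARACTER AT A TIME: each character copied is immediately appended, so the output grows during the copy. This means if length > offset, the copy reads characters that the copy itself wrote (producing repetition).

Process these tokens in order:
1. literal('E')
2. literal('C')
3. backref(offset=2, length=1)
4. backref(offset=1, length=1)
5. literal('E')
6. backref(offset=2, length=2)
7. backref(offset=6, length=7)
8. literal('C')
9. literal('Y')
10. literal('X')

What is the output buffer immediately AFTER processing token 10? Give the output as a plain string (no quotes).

Token 1: literal('E'). Output: "E"
Token 2: literal('C'). Output: "EC"
Token 3: backref(off=2, len=1). Copied 'E' from pos 0. Output: "ECE"
Token 4: backref(off=1, len=1). Copied 'E' from pos 2. Output: "ECEE"
Token 5: literal('E'). Output: "ECEEE"
Token 6: backref(off=2, len=2). Copied 'EE' from pos 3. Output: "ECEEEEE"
Token 7: backref(off=6, len=7) (overlapping!). Copied 'CEEEEEC' from pos 1. Output: "ECEEEEECEEEEEC"
Token 8: literal('C'). Output: "ECEEEEECEEEEECC"
Token 9: literal('Y'). Output: "ECEEEEECEEEEECCY"
Token 10: literal('X'). Output: "ECEEEEECEEEEECCYX"

Answer: ECEEEEECEEEEECCYX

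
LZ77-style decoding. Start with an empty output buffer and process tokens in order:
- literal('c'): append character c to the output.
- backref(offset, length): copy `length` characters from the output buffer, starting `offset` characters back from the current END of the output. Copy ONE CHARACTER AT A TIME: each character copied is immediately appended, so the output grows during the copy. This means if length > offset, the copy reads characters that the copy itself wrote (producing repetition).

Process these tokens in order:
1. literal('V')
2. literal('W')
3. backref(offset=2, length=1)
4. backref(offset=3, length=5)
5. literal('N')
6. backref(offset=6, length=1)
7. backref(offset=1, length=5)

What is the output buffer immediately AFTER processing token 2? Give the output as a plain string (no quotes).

Answer: VW

Derivation:
Token 1: literal('V'). Output: "V"
Token 2: literal('W'). Output: "VW"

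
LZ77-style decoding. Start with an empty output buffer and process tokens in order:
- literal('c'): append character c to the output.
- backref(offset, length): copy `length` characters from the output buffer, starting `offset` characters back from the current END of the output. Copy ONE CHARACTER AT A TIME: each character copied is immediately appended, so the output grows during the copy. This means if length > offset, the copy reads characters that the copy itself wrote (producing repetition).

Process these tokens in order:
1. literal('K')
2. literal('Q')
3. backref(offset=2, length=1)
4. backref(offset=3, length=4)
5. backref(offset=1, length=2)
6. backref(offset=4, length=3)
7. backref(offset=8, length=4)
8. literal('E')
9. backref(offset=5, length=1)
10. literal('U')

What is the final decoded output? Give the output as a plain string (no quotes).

Token 1: literal('K'). Output: "K"
Token 2: literal('Q'). Output: "KQ"
Token 3: backref(off=2, len=1). Copied 'K' from pos 0. Output: "KQK"
Token 4: backref(off=3, len=4) (overlapping!). Copied 'KQKK' from pos 0. Output: "KQKKQKK"
Token 5: backref(off=1, len=2) (overlapping!). Copied 'KK' from pos 6. Output: "KQKKQKKKK"
Token 6: backref(off=4, len=3). Copied 'KKK' from pos 5. Output: "KQKKQKKKKKKK"
Token 7: backref(off=8, len=4). Copied 'QKKK' from pos 4. Output: "KQKKQKKKKKKKQKKK"
Token 8: literal('E'). Output: "KQKKQKKKKKKKQKKKE"
Token 9: backref(off=5, len=1). Copied 'Q' from pos 12. Output: "KQKKQKKKKKKKQKKKEQ"
Token 10: literal('U'). Output: "KQKKQKKKKKKKQKKKEQU"

Answer: KQKKQKKKKKKKQKKKEQU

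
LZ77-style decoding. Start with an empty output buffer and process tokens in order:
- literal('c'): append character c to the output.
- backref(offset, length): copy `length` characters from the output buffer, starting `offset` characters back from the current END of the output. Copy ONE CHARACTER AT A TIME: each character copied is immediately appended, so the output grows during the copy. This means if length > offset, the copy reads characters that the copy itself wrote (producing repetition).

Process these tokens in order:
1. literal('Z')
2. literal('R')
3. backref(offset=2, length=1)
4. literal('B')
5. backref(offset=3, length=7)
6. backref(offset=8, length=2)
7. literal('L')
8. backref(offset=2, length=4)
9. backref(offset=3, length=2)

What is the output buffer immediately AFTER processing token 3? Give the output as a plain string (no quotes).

Token 1: literal('Z'). Output: "Z"
Token 2: literal('R'). Output: "ZR"
Token 3: backref(off=2, len=1). Copied 'Z' from pos 0. Output: "ZRZ"

Answer: ZRZ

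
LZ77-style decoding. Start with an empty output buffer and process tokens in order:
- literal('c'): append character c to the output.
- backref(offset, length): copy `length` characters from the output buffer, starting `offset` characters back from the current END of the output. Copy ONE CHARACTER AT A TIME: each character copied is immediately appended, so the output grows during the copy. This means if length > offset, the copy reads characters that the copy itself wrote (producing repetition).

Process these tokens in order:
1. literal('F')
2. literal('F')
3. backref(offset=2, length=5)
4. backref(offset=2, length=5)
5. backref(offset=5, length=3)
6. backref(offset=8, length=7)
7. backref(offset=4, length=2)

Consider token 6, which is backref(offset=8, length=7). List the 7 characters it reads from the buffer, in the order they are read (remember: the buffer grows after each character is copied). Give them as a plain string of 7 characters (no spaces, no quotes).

Answer: FFFFFFF

Derivation:
Token 1: literal('F'). Output: "F"
Token 2: literal('F'). Output: "FF"
Token 3: backref(off=2, len=5) (overlapping!). Copied 'FFFFF' from pos 0. Output: "FFFFFFF"
Token 4: backref(off=2, len=5) (overlapping!). Copied 'FFFFF' from pos 5. Output: "FFFFFFFFFFFF"
Token 5: backref(off=5, len=3). Copied 'FFF' from pos 7. Output: "FFFFFFFFFFFFFFF"
Token 6: backref(off=8, len=7). Buffer before: "FFFFFFFFFFFFFFF" (len 15)
  byte 1: read out[7]='F', append. Buffer now: "FFFFFFFFFFFFFFFF"
  byte 2: read out[8]='F', append. Buffer now: "FFFFFFFFFFFFFFFFF"
  byte 3: read out[9]='F', append. Buffer now: "FFFFFFFFFFFFFFFFFF"
  byte 4: read out[10]='F', append. Buffer now: "FFFFFFFFFFFFFFFFFFF"
  byte 5: read out[11]='F', append. Buffer now: "FFFFFFFFFFFFFFFFFFFF"
  byte 6: read out[12]='F', append. Buffer now: "FFFFFFFFFFFFFFFFFFFFF"
  byte 7: read out[13]='F', append. Buffer now: "FFFFFFFFFFFFFFFFFFFFFF"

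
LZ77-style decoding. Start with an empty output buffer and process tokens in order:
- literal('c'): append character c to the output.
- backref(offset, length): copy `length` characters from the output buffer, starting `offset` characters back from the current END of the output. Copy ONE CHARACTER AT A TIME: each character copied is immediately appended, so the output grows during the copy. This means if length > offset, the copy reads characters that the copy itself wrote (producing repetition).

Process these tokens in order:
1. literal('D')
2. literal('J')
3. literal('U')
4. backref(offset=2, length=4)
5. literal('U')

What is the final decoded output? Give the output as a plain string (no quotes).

Answer: DJUJUJUU

Derivation:
Token 1: literal('D'). Output: "D"
Token 2: literal('J'). Output: "DJ"
Token 3: literal('U'). Output: "DJU"
Token 4: backref(off=2, len=4) (overlapping!). Copied 'JUJU' from pos 1. Output: "DJUJUJU"
Token 5: literal('U'). Output: "DJUJUJUU"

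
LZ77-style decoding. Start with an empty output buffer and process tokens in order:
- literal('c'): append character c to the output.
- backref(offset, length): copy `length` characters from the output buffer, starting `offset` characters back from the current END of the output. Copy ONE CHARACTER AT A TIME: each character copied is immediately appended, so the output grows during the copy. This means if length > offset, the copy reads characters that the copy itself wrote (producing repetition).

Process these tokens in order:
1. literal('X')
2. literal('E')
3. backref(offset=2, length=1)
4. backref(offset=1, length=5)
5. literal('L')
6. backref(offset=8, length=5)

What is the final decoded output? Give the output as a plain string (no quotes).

Token 1: literal('X'). Output: "X"
Token 2: literal('E'). Output: "XE"
Token 3: backref(off=2, len=1). Copied 'X' from pos 0. Output: "XEX"
Token 4: backref(off=1, len=5) (overlapping!). Copied 'XXXXX' from pos 2. Output: "XEXXXXXX"
Token 5: literal('L'). Output: "XEXXXXXXL"
Token 6: backref(off=8, len=5). Copied 'EXXXX' from pos 1. Output: "XEXXXXXXLEXXXX"

Answer: XEXXXXXXLEXXXX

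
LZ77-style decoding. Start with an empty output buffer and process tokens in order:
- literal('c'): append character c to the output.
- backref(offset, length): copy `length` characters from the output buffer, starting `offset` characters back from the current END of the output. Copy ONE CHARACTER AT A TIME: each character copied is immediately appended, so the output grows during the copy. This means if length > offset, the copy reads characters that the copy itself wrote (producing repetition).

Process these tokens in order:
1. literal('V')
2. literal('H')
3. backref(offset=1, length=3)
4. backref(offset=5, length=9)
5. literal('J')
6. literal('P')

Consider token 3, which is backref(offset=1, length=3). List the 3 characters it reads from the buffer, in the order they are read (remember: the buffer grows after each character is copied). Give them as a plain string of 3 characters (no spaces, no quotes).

Token 1: literal('V'). Output: "V"
Token 2: literal('H'). Output: "VH"
Token 3: backref(off=1, len=3). Buffer before: "VH" (len 2)
  byte 1: read out[1]='H', append. Buffer now: "VHH"
  byte 2: read out[2]='H', append. Buffer now: "VHHH"
  byte 3: read out[3]='H', append. Buffer now: "VHHHH"

Answer: HHH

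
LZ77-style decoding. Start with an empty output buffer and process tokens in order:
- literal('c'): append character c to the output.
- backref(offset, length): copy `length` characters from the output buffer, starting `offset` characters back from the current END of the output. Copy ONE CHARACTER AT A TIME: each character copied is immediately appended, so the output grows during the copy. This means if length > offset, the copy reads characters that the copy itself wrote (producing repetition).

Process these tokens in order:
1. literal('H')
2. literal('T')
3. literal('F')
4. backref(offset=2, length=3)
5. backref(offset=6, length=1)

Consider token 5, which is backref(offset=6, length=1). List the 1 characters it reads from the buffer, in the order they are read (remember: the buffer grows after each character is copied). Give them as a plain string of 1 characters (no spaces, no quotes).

Answer: H

Derivation:
Token 1: literal('H'). Output: "H"
Token 2: literal('T'). Output: "HT"
Token 3: literal('F'). Output: "HTF"
Token 4: backref(off=2, len=3) (overlapping!). Copied 'TFT' from pos 1. Output: "HTFTFT"
Token 5: backref(off=6, len=1). Buffer before: "HTFTFT" (len 6)
  byte 1: read out[0]='H', append. Buffer now: "HTFTFTH"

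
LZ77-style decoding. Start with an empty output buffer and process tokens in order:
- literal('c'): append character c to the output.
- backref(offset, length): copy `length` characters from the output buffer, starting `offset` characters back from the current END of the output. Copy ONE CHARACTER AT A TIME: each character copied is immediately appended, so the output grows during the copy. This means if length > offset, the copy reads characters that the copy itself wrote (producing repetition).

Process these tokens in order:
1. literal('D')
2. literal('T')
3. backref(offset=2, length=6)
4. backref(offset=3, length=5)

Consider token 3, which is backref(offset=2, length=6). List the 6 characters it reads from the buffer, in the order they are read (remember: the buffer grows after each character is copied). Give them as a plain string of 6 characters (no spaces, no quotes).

Token 1: literal('D'). Output: "D"
Token 2: literal('T'). Output: "DT"
Token 3: backref(off=2, len=6). Buffer before: "DT" (len 2)
  byte 1: read out[0]='D', append. Buffer now: "DTD"
  byte 2: read out[1]='T', append. Buffer now: "DTDT"
  byte 3: read out[2]='D', append. Buffer now: "DTDTD"
  byte 4: read out[3]='T', append. Buffer now: "DTDTDT"
  byte 5: read out[4]='D', append. Buffer now: "DTDTDTD"
  byte 6: read out[5]='T', append. Buffer now: "DTDTDTDT"

Answer: DTDTDT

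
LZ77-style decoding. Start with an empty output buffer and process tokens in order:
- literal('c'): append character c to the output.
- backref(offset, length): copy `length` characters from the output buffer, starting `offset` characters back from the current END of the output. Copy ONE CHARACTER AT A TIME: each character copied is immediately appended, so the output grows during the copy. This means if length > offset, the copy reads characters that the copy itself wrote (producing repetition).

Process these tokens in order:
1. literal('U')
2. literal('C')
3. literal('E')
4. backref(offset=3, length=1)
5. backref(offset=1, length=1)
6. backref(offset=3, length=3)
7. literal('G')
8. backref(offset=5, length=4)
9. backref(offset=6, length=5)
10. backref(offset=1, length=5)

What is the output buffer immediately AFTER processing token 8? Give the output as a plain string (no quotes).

Answer: UCEUUEUUGUEUU

Derivation:
Token 1: literal('U'). Output: "U"
Token 2: literal('C'). Output: "UC"
Token 3: literal('E'). Output: "UCE"
Token 4: backref(off=3, len=1). Copied 'U' from pos 0. Output: "UCEU"
Token 5: backref(off=1, len=1). Copied 'U' from pos 3. Output: "UCEUU"
Token 6: backref(off=3, len=3). Copied 'EUU' from pos 2. Output: "UCEUUEUU"
Token 7: literal('G'). Output: "UCEUUEUUG"
Token 8: backref(off=5, len=4). Copied 'UEUU' from pos 4. Output: "UCEUUEUUGUEUU"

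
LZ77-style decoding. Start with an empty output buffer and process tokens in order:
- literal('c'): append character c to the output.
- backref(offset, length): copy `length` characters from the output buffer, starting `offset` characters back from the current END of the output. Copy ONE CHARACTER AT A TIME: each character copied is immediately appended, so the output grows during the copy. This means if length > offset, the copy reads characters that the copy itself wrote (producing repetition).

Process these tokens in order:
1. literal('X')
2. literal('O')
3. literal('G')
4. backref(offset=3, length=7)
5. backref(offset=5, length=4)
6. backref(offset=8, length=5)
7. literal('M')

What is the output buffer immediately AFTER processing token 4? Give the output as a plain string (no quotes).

Answer: XOGXOGXOGX

Derivation:
Token 1: literal('X'). Output: "X"
Token 2: literal('O'). Output: "XO"
Token 3: literal('G'). Output: "XOG"
Token 4: backref(off=3, len=7) (overlapping!). Copied 'XOGXOGX' from pos 0. Output: "XOGXOGXOGX"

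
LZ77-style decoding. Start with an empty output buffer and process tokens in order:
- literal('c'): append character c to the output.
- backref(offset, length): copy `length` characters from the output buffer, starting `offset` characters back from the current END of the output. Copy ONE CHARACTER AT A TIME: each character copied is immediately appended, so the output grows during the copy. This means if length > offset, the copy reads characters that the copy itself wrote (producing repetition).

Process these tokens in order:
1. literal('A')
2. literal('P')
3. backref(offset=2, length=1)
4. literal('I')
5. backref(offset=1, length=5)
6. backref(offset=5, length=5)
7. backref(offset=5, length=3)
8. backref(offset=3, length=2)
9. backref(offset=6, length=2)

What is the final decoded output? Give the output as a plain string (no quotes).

Token 1: literal('A'). Output: "A"
Token 2: literal('P'). Output: "AP"
Token 3: backref(off=2, len=1). Copied 'A' from pos 0. Output: "APA"
Token 4: literal('I'). Output: "APAI"
Token 5: backref(off=1, len=5) (overlapping!). Copied 'IIIII' from pos 3. Output: "APAIIIIII"
Token 6: backref(off=5, len=5). Copied 'IIIII' from pos 4. Output: "APAIIIIIIIIIII"
Token 7: backref(off=5, len=3). Copied 'III' from pos 9. Output: "APAIIIIIIIIIIIIII"
Token 8: backref(off=3, len=2). Copied 'II' from pos 14. Output: "APAIIIIIIIIIIIIIIII"
Token 9: backref(off=6, len=2). Copied 'II' from pos 13. Output: "APAIIIIIIIIIIIIIIIIII"

Answer: APAIIIIIIIIIIIIIIIIII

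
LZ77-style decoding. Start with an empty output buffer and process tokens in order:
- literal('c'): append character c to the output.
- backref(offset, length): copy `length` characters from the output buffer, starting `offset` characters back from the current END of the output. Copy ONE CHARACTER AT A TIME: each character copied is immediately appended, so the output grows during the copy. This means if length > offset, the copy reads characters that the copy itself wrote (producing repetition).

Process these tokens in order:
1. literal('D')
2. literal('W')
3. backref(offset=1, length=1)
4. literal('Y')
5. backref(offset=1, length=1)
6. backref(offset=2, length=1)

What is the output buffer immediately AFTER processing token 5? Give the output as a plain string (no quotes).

Token 1: literal('D'). Output: "D"
Token 2: literal('W'). Output: "DW"
Token 3: backref(off=1, len=1). Copied 'W' from pos 1. Output: "DWW"
Token 4: literal('Y'). Output: "DWWY"
Token 5: backref(off=1, len=1). Copied 'Y' from pos 3. Output: "DWWYY"

Answer: DWWYY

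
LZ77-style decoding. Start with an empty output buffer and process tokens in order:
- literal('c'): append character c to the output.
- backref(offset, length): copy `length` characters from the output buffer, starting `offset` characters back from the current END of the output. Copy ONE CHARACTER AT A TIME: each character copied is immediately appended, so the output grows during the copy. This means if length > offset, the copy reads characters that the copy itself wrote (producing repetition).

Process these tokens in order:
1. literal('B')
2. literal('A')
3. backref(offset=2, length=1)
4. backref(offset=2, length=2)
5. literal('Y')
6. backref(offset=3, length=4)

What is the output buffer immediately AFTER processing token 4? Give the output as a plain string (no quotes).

Answer: BABAB

Derivation:
Token 1: literal('B'). Output: "B"
Token 2: literal('A'). Output: "BA"
Token 3: backref(off=2, len=1). Copied 'B' from pos 0. Output: "BAB"
Token 4: backref(off=2, len=2). Copied 'AB' from pos 1. Output: "BABAB"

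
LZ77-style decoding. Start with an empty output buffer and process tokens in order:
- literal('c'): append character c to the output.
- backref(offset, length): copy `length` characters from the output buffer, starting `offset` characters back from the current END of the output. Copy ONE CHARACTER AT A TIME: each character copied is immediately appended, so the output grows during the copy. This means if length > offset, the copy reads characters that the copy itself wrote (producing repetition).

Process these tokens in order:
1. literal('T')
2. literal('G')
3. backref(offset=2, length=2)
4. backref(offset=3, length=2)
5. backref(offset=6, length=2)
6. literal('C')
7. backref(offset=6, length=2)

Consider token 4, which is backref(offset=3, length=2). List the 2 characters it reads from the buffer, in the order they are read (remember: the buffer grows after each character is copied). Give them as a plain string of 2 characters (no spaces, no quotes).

Token 1: literal('T'). Output: "T"
Token 2: literal('G'). Output: "TG"
Token 3: backref(off=2, len=2). Copied 'TG' from pos 0. Output: "TGTG"
Token 4: backref(off=3, len=2). Buffer before: "TGTG" (len 4)
  byte 1: read out[1]='G', append. Buffer now: "TGTGG"
  byte 2: read out[2]='T', append. Buffer now: "TGTGGT"

Answer: GT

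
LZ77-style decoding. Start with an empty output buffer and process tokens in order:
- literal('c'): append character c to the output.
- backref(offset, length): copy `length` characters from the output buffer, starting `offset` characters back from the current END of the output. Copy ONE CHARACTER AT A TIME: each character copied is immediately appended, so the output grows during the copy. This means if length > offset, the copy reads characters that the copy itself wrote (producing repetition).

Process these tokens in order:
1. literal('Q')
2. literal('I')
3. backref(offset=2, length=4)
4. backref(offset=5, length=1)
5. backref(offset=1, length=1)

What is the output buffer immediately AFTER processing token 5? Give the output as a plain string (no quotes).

Answer: QIQIQIII

Derivation:
Token 1: literal('Q'). Output: "Q"
Token 2: literal('I'). Output: "QI"
Token 3: backref(off=2, len=4) (overlapping!). Copied 'QIQI' from pos 0. Output: "QIQIQI"
Token 4: backref(off=5, len=1). Copied 'I' from pos 1. Output: "QIQIQII"
Token 5: backref(off=1, len=1). Copied 'I' from pos 6. Output: "QIQIQIII"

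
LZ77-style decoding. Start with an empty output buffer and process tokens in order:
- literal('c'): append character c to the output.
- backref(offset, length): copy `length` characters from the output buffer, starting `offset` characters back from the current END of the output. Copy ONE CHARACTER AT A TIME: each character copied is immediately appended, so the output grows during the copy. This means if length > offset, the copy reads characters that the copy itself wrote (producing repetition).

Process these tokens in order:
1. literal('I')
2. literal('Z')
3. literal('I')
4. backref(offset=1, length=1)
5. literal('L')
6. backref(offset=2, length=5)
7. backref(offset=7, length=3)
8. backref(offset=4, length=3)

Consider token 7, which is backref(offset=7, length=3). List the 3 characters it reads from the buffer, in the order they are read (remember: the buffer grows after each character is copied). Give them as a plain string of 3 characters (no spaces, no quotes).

Token 1: literal('I'). Output: "I"
Token 2: literal('Z'). Output: "IZ"
Token 3: literal('I'). Output: "IZI"
Token 4: backref(off=1, len=1). Copied 'I' from pos 2. Output: "IZII"
Token 5: literal('L'). Output: "IZIIL"
Token 6: backref(off=2, len=5) (overlapping!). Copied 'ILILI' from pos 3. Output: "IZIILILILI"
Token 7: backref(off=7, len=3). Buffer before: "IZIILILILI" (len 10)
  byte 1: read out[3]='I', append. Buffer now: "IZIILILILII"
  byte 2: read out[4]='L', append. Buffer now: "IZIILILILIIL"
  byte 3: read out[5]='I', append. Buffer now: "IZIILILILIILI"

Answer: ILI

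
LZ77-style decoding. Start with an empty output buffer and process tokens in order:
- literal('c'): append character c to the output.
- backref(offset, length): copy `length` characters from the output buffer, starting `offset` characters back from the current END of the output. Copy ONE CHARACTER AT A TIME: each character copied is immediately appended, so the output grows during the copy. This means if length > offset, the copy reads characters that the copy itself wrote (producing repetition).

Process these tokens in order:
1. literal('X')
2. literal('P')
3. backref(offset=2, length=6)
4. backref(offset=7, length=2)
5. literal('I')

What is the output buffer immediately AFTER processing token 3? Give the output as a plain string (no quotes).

Answer: XPXPXPXP

Derivation:
Token 1: literal('X'). Output: "X"
Token 2: literal('P'). Output: "XP"
Token 3: backref(off=2, len=6) (overlapping!). Copied 'XPXPXP' from pos 0. Output: "XPXPXPXP"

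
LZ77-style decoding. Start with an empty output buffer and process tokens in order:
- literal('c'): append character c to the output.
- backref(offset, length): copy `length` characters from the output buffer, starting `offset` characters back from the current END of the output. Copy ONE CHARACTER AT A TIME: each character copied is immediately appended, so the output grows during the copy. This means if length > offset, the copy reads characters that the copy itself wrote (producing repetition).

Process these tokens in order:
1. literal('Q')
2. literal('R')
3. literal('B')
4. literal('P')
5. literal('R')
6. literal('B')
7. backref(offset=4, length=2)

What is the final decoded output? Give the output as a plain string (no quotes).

Answer: QRBPRBBP

Derivation:
Token 1: literal('Q'). Output: "Q"
Token 2: literal('R'). Output: "QR"
Token 3: literal('B'). Output: "QRB"
Token 4: literal('P'). Output: "QRBP"
Token 5: literal('R'). Output: "QRBPR"
Token 6: literal('B'). Output: "QRBPRB"
Token 7: backref(off=4, len=2). Copied 'BP' from pos 2. Output: "QRBPRBBP"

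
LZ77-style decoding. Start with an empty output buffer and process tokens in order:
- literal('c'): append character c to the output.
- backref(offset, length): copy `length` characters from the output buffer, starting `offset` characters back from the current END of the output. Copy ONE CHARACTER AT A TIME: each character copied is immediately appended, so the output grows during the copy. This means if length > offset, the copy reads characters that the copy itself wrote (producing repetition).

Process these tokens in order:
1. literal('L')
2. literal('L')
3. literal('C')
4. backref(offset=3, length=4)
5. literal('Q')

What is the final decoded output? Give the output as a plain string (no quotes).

Token 1: literal('L'). Output: "L"
Token 2: literal('L'). Output: "LL"
Token 3: literal('C'). Output: "LLC"
Token 4: backref(off=3, len=4) (overlapping!). Copied 'LLCL' from pos 0. Output: "LLCLLCL"
Token 5: literal('Q'). Output: "LLCLLCLQ"

Answer: LLCLLCLQ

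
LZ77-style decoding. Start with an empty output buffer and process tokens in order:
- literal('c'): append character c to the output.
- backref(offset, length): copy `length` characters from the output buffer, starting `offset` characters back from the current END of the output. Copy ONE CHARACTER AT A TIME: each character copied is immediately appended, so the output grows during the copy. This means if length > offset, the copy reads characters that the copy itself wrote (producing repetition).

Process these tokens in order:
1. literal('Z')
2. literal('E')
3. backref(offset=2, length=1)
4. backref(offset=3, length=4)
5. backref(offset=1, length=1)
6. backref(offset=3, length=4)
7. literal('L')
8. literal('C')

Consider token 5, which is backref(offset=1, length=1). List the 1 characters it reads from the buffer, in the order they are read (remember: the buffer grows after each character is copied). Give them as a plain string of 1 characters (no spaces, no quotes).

Token 1: literal('Z'). Output: "Z"
Token 2: literal('E'). Output: "ZE"
Token 3: backref(off=2, len=1). Copied 'Z' from pos 0. Output: "ZEZ"
Token 4: backref(off=3, len=4) (overlapping!). Copied 'ZEZZ' from pos 0. Output: "ZEZZEZZ"
Token 5: backref(off=1, len=1). Buffer before: "ZEZZEZZ" (len 7)
  byte 1: read out[6]='Z', append. Buffer now: "ZEZZEZZZ"

Answer: Z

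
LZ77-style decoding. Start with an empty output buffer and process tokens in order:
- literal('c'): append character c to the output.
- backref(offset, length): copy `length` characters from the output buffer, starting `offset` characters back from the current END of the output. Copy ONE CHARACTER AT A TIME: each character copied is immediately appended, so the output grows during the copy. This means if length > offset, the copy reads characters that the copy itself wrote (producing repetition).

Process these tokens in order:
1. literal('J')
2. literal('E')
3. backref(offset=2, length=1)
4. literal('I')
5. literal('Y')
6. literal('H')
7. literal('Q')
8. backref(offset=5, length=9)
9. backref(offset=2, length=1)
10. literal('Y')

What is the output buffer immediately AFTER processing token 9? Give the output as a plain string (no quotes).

Answer: JEJIYHQJIYHQJIYHY

Derivation:
Token 1: literal('J'). Output: "J"
Token 2: literal('E'). Output: "JE"
Token 3: backref(off=2, len=1). Copied 'J' from pos 0. Output: "JEJ"
Token 4: literal('I'). Output: "JEJI"
Token 5: literal('Y'). Output: "JEJIY"
Token 6: literal('H'). Output: "JEJIYH"
Token 7: literal('Q'). Output: "JEJIYHQ"
Token 8: backref(off=5, len=9) (overlapping!). Copied 'JIYHQJIYH' from pos 2. Output: "JEJIYHQJIYHQJIYH"
Token 9: backref(off=2, len=1). Copied 'Y' from pos 14. Output: "JEJIYHQJIYHQJIYHY"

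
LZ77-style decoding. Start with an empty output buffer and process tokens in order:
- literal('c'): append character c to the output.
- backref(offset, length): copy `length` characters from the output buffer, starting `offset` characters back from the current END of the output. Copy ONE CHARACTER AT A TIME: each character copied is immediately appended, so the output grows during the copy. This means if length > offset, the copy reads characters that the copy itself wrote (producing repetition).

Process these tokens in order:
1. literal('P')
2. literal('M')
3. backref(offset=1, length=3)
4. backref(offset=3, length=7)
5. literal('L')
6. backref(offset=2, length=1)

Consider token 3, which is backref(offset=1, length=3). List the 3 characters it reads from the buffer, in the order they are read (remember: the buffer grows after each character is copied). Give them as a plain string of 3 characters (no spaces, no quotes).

Answer: MMM

Derivation:
Token 1: literal('P'). Output: "P"
Token 2: literal('M'). Output: "PM"
Token 3: backref(off=1, len=3). Buffer before: "PM" (len 2)
  byte 1: read out[1]='M', append. Buffer now: "PMM"
  byte 2: read out[2]='M', append. Buffer now: "PMMM"
  byte 3: read out[3]='M', append. Buffer now: "PMMMM"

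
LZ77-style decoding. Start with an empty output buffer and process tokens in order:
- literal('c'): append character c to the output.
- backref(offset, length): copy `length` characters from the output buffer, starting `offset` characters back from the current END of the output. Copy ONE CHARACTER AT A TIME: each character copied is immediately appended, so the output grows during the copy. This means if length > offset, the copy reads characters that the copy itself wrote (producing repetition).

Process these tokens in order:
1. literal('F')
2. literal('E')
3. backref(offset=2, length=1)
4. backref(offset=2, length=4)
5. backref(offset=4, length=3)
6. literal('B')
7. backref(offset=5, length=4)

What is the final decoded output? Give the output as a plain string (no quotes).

Answer: FEFEFEFEFEBFEFE

Derivation:
Token 1: literal('F'). Output: "F"
Token 2: literal('E'). Output: "FE"
Token 3: backref(off=2, len=1). Copied 'F' from pos 0. Output: "FEF"
Token 4: backref(off=2, len=4) (overlapping!). Copied 'EFEF' from pos 1. Output: "FEFEFEF"
Token 5: backref(off=4, len=3). Copied 'EFE' from pos 3. Output: "FEFEFEFEFE"
Token 6: literal('B'). Output: "FEFEFEFEFEB"
Token 7: backref(off=5, len=4). Copied 'FEFE' from pos 6. Output: "FEFEFEFEFEBFEFE"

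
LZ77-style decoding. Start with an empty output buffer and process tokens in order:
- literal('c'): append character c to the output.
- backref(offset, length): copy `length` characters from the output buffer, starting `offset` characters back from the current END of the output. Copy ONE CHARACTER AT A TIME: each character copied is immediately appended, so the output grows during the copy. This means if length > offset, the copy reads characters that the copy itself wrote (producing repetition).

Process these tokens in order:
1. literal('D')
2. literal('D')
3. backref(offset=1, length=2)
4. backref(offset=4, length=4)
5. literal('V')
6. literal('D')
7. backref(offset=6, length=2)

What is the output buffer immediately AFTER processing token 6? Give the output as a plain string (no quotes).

Token 1: literal('D'). Output: "D"
Token 2: literal('D'). Output: "DD"
Token 3: backref(off=1, len=2) (overlapping!). Copied 'DD' from pos 1. Output: "DDDD"
Token 4: backref(off=4, len=4). Copied 'DDDD' from pos 0. Output: "DDDDDDDD"
Token 5: literal('V'). Output: "DDDDDDDDV"
Token 6: literal('D'). Output: "DDDDDDDDVD"

Answer: DDDDDDDDVD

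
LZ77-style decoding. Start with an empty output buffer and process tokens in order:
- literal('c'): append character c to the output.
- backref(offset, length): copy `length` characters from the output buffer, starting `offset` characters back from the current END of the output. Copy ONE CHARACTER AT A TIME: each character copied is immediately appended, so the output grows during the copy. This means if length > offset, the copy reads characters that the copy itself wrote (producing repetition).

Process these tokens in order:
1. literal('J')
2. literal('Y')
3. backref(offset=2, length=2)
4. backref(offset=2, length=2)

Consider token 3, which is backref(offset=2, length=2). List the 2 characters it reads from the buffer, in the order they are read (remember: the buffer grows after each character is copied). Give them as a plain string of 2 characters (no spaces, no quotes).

Answer: JY

Derivation:
Token 1: literal('J'). Output: "J"
Token 2: literal('Y'). Output: "JY"
Token 3: backref(off=2, len=2). Buffer before: "JY" (len 2)
  byte 1: read out[0]='J', append. Buffer now: "JYJ"
  byte 2: read out[1]='Y', append. Buffer now: "JYJY"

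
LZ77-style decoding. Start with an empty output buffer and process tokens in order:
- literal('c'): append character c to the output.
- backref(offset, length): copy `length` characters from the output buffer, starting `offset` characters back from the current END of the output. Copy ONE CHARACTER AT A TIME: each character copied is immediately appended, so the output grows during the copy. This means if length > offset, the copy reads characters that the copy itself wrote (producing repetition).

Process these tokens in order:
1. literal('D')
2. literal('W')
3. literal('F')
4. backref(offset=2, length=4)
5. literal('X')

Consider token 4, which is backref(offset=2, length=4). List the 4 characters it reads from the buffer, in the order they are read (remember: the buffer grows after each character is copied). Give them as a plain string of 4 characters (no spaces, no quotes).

Token 1: literal('D'). Output: "D"
Token 2: literal('W'). Output: "DW"
Token 3: literal('F'). Output: "DWF"
Token 4: backref(off=2, len=4). Buffer before: "DWF" (len 3)
  byte 1: read out[1]='W', append. Buffer now: "DWFW"
  byte 2: read out[2]='F', append. Buffer now: "DWFWF"
  byte 3: read out[3]='W', append. Buffer now: "DWFWFW"
  byte 4: read out[4]='F', append. Buffer now: "DWFWFWF"

Answer: WFWF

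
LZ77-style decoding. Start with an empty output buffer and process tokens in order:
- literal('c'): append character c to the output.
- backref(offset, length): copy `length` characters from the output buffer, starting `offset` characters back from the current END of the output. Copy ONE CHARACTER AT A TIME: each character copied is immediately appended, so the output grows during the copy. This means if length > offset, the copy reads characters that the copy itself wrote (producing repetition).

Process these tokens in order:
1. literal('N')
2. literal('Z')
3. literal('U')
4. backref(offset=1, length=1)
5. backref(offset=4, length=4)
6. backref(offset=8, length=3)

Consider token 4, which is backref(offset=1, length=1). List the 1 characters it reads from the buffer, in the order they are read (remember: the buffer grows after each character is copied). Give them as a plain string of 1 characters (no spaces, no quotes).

Answer: U

Derivation:
Token 1: literal('N'). Output: "N"
Token 2: literal('Z'). Output: "NZ"
Token 3: literal('U'). Output: "NZU"
Token 4: backref(off=1, len=1). Buffer before: "NZU" (len 3)
  byte 1: read out[2]='U', append. Buffer now: "NZUU"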